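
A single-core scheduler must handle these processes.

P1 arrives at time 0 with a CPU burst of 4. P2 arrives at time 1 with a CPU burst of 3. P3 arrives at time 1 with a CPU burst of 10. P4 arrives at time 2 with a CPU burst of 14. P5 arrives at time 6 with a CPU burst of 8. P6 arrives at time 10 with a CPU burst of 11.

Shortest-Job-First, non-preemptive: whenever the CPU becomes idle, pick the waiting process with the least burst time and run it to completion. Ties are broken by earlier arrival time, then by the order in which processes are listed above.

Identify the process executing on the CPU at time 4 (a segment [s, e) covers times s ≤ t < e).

P2

Gantt: | P1 0-4 | P2 4-7 | P5 7-15 | P3 15-25 | P6 25-36 | P4 36-50 |
Completion: P1=4  P2=7  P3=25  P4=50  P5=15  P6=36
Turnaround (C−A): P1=4  P2=6  P3=24  P4=48  P5=9  P6=26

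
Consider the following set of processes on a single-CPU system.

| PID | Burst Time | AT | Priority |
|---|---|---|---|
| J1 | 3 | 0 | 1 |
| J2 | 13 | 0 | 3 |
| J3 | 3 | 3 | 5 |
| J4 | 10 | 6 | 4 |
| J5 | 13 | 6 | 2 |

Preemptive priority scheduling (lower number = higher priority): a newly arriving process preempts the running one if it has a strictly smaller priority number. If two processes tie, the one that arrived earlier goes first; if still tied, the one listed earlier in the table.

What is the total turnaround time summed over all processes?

Timeline: | J1 0-3 | J2 3-6 | J5 6-19 | J2 19-29 | J4 29-39 | J3 39-42 |
Completion: J1=3  J2=29  J3=42  J4=39  J5=19
Turnaround (C−A): J1=3  J2=29  J3=39  J4=33  J5=13
Turnaround = completion − arrival: J1=3, J2=29, J3=39, J4=33, J5=13
Total turnaround = 3 + 29 + 39 + 33 + 13 = 117

117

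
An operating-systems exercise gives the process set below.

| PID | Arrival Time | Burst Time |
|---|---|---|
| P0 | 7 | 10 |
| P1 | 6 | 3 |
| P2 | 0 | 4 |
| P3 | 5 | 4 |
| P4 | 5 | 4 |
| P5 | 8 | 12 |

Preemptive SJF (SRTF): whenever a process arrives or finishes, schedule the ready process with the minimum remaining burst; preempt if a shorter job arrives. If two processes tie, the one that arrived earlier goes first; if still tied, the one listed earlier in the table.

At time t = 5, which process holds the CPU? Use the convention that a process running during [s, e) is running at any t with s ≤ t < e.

P3

Timeline: | P2 0-4 | idle 4-5 | P3 5-9 | P1 9-12 | P4 12-16 | P0 16-26 | P5 26-38 |
Completion: P0=26  P1=12  P2=4  P3=9  P4=16  P5=38
Turnaround (C−A): P0=19  P1=6  P2=4  P3=4  P4=11  P5=30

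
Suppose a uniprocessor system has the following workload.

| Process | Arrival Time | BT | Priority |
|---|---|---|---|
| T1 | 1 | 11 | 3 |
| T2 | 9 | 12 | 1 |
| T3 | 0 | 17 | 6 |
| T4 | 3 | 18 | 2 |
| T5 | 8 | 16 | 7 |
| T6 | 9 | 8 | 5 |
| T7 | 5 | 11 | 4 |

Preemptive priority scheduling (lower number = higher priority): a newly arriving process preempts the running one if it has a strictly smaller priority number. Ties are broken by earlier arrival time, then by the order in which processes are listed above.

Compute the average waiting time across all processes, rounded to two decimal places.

36.00

Schedule: | T3 0-1 | T1 1-3 | T4 3-9 | T2 9-21 | T4 21-33 | T1 33-42 | T7 42-53 | T6 53-61 | T3 61-77 | T5 77-93 |
Completion: T1=42  T2=21  T3=77  T4=33  T5=93  T6=61  T7=53
Turnaround (C−A): T1=41  T2=12  T3=77  T4=30  T5=85  T6=52  T7=48
Waiting times: T1=30, T2=0, T3=60, T4=12, T5=69, T6=44, T7=37
Average waiting = (30+0+60+12+69+44+37) / 7 = 252/7 = 36.00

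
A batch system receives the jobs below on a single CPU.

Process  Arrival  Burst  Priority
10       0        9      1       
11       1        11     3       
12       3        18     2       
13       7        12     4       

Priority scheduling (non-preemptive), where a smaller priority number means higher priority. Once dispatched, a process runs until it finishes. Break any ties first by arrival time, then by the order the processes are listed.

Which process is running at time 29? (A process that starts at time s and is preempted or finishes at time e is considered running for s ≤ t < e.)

Schedule: | 10 0-9 | 12 9-27 | 11 27-38 | 13 38-50 |
Completion: 10=9  11=38  12=27  13=50
Turnaround (C−A): 10=9  11=37  12=24  13=43

11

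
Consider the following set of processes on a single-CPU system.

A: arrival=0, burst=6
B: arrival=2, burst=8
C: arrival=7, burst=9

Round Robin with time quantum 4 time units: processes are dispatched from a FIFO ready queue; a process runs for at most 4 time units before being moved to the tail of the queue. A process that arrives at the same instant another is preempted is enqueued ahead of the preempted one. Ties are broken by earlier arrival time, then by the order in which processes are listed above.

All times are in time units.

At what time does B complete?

18

Timeline: | A 0-4 | B 4-8 | A 8-10 | C 10-14 | B 14-18 | C 18-23 |
Completion: A=10  B=18  C=23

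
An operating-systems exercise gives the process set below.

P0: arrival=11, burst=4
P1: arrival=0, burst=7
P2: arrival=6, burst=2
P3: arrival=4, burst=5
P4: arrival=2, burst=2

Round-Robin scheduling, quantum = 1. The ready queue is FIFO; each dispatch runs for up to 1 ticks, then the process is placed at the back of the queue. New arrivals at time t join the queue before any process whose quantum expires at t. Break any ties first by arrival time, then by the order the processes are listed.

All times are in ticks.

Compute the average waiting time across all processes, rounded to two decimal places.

5.40

Schedule: | P1 0-2 | P4 2-3 | P1 3-4 | P4 4-5 | P3 5-6 | P1 6-7 | P2 7-8 | P3 8-9 | P1 9-10 | P2 10-11 | P3 11-12 | P1 12-13 | P0 13-14 | P3 14-15 | P1 15-16 | P0 16-17 | P3 17-18 | P0 18-20 |
Completion: P0=20  P1=16  P2=11  P3=18  P4=5
Waiting times: P0=5, P1=9, P2=3, P3=9, P4=1
Average waiting = (5+9+3+9+1) / 5 = 27/5 = 5.40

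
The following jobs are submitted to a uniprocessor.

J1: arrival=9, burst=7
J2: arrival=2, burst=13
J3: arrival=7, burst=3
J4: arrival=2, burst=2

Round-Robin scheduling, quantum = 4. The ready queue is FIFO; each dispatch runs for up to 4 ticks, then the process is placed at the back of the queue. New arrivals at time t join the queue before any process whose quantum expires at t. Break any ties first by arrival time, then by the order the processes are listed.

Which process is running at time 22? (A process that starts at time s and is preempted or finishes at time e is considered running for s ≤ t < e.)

Timeline: | idle 0-2 | J2 2-6 | J4 6-8 | J2 8-12 | J3 12-15 | J1 15-19 | J2 19-23 | J1 23-26 | J2 26-27 |
Completion: J1=26  J2=27  J3=15  J4=8
Turnaround (C−A): J1=17  J2=25  J3=8  J4=6

J2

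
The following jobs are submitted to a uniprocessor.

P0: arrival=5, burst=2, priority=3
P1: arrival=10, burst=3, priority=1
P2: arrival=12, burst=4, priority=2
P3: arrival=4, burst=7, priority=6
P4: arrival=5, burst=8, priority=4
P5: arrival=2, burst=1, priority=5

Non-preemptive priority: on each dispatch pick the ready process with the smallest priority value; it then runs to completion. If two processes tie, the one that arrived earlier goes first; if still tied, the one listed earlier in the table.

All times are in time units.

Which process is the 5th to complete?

Gantt: | idle 0-2 | P5 2-3 | idle 3-4 | P3 4-11 | P1 11-14 | P2 14-18 | P0 18-20 | P4 20-28 |
Completion: P0=20  P1=14  P2=18  P3=11  P4=28  P5=3
Finish order: P5 → P3 → P1 → P2 → P0 → P4

P0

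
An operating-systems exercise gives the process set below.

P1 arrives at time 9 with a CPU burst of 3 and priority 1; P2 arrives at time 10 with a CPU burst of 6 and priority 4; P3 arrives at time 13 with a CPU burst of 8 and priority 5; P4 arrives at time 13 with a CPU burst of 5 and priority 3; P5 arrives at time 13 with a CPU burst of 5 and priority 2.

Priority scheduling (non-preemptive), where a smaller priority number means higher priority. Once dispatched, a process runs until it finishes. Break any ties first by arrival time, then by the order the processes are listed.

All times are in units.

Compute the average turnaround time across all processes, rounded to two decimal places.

Timeline: | idle 0-9 | P1 9-12 | P2 12-18 | P5 18-23 | P4 23-28 | P3 28-36 |
Completion: P1=12  P2=18  P3=36  P4=28  P5=23
Turnaround (C−A): P1=3  P2=8  P3=23  P4=15  P5=10
Turnaround times: P1=3, P2=8, P3=23, P4=15, P5=10
Average turnaround = (3+8+23+15+10) / 5 = 59/5 = 11.80

11.80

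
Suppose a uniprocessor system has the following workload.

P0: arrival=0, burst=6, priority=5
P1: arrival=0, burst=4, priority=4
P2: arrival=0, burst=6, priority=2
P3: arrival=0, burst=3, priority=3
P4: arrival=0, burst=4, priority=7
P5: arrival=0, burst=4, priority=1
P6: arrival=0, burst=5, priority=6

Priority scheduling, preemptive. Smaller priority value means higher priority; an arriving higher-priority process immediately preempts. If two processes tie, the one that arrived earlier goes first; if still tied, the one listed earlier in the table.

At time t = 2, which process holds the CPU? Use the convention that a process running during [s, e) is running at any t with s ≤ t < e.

Timeline: | P5 0-4 | P2 4-10 | P3 10-13 | P1 13-17 | P0 17-23 | P6 23-28 | P4 28-32 |
Completion: P0=23  P1=17  P2=10  P3=13  P4=32  P5=4  P6=28

P5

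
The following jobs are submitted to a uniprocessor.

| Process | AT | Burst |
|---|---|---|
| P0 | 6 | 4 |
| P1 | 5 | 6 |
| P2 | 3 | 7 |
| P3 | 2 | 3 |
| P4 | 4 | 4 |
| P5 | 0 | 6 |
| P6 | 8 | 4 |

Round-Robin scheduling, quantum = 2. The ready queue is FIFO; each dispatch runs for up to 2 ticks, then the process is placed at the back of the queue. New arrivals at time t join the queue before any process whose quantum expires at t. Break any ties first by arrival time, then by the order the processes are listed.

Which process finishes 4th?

P0

Timeline: | P5 0-2 | P3 2-4 | P5 4-6 | P2 6-8 | P4 8-10 | P3 10-11 | P1 11-13 | P0 13-15 | P5 15-17 | P6 17-19 | P2 19-21 | P4 21-23 | P1 23-25 | P0 25-27 | P6 27-29 | P2 29-31 | P1 31-33 | P2 33-34 |
Completion: P0=27  P1=33  P2=34  P3=11  P4=23  P5=17  P6=29
Turnaround (C−A): P0=21  P1=28  P2=31  P3=9  P4=19  P5=17  P6=21
Finish order: P3 → P5 → P4 → P0 → P6 → P1 → P2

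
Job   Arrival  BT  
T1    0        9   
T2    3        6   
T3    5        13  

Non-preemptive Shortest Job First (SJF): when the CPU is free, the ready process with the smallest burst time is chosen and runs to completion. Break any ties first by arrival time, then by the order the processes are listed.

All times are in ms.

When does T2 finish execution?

15

Schedule: | T1 0-9 | T2 9-15 | T3 15-28 |
Completion: T1=9  T2=15  T3=28
Turnaround (C−A): T1=9  T2=12  T3=23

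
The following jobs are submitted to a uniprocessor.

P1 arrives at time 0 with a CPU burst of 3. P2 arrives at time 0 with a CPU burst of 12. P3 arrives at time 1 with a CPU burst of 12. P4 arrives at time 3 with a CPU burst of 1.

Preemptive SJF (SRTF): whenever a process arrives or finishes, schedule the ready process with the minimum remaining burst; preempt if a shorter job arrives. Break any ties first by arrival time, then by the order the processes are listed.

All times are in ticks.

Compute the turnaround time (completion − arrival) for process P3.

27

Schedule: | P1 0-3 | P4 3-4 | P2 4-16 | P3 16-28 |
Completion: P1=3  P2=16  P3=28  P4=4
Turnaround (C−A): P1=3  P2=16  P3=27  P4=1
Turnaround(P3) = completion − arrival = 28 − 1 = 27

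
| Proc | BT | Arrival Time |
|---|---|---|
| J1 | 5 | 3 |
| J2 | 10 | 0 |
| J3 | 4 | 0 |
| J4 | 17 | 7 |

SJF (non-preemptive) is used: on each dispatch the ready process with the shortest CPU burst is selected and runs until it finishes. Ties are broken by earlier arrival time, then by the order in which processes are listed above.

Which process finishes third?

J2

Timeline: | J3 0-4 | J1 4-9 | J2 9-19 | J4 19-36 |
Completion: J1=9  J2=19  J3=4  J4=36
Turnaround (C−A): J1=6  J2=19  J3=4  J4=29
Finish order: J3 → J1 → J2 → J4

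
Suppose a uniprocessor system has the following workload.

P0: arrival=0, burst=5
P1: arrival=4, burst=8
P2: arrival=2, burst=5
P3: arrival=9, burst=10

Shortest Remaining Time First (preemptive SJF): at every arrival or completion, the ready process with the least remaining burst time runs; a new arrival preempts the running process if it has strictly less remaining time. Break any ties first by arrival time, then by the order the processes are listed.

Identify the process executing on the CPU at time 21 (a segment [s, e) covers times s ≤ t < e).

P3

Timeline: | P0 0-5 | P2 5-10 | P1 10-18 | P3 18-28 |
Completion: P0=5  P1=18  P2=10  P3=28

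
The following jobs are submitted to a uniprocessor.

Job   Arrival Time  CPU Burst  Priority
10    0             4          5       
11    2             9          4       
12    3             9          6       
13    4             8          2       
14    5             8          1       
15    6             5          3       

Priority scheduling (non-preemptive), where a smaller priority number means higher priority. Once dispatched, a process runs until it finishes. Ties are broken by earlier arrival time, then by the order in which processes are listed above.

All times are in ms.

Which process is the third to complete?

14

Gantt: | 10 0-4 | 13 4-12 | 14 12-20 | 15 20-25 | 11 25-34 | 12 34-43 |
Completion: 10=4  11=34  12=43  13=12  14=20  15=25
Turnaround (C−A): 10=4  11=32  12=40  13=8  14=15  15=19
Finish order: 10 → 13 → 14 → 15 → 11 → 12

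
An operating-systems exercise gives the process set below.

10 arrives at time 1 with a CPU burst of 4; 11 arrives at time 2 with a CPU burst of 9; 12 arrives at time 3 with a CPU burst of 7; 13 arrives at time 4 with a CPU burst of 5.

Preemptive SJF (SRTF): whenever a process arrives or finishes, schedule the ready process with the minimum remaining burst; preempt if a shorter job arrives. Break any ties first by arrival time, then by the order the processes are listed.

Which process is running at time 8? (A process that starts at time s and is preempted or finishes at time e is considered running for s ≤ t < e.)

13

Timeline: | idle 0-1 | 10 1-5 | 13 5-10 | 12 10-17 | 11 17-26 |
Completion: 10=5  11=26  12=17  13=10
Turnaround (C−A): 10=4  11=24  12=14  13=6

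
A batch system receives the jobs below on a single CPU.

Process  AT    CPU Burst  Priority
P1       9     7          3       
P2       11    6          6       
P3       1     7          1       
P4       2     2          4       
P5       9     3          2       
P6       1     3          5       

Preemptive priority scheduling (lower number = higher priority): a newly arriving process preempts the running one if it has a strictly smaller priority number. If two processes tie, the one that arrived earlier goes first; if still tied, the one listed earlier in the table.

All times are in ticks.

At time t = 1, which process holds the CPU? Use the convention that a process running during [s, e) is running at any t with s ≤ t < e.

Gantt: | idle 0-1 | P3 1-8 | P4 8-9 | P5 9-12 | P1 12-19 | P4 19-20 | P6 20-23 | P2 23-29 |
Completion: P1=19  P2=29  P3=8  P4=20  P5=12  P6=23
Turnaround (C−A): P1=10  P2=18  P3=7  P4=18  P5=3  P6=22

P3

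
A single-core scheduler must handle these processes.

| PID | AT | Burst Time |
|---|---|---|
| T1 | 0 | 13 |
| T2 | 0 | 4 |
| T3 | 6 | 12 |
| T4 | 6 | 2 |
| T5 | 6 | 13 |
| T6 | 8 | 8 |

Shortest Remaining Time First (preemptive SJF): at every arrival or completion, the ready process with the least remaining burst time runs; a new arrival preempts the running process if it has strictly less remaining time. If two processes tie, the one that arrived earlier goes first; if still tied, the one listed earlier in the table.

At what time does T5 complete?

Timeline: | T2 0-4 | T1 4-6 | T4 6-8 | T6 8-16 | T1 16-27 | T3 27-39 | T5 39-52 |
Completion: T1=27  T2=4  T3=39  T4=8  T5=52  T6=16
Turnaround (C−A): T1=27  T2=4  T3=33  T4=2  T5=46  T6=8

52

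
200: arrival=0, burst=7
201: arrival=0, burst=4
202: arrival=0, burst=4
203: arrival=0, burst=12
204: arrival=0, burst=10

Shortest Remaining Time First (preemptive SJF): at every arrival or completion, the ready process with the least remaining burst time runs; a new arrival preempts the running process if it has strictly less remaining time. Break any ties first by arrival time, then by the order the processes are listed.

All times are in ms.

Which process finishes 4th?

204

Schedule: | 201 0-4 | 202 4-8 | 200 8-15 | 204 15-25 | 203 25-37 |
Completion: 200=15  201=4  202=8  203=37  204=25
Turnaround (C−A): 200=15  201=4  202=8  203=37  204=25
Finish order: 201 → 202 → 200 → 204 → 203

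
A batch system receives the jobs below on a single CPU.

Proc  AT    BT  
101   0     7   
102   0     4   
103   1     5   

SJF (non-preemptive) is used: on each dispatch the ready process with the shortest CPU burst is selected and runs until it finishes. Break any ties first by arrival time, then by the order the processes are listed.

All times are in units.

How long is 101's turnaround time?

16

Gantt: | 102 0-4 | 103 4-9 | 101 9-16 |
Completion: 101=16  102=4  103=9
Turnaround (C−A): 101=16  102=4  103=8
Turnaround(101) = completion − arrival = 16 − 0 = 16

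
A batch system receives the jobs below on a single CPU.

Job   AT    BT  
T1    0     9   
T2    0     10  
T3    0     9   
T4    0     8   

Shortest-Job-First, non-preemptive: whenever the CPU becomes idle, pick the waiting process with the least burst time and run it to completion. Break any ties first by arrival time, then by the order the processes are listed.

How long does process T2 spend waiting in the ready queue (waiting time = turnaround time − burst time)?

Gantt: | T4 0-8 | T1 8-17 | T3 17-26 | T2 26-36 |
Completion: T1=17  T2=36  T3=26  T4=8
Turnaround (C−A): T1=17  T2=36  T3=26  T4=8
Waiting(T2) = turnaround − burst = 36 − 10 = 26

26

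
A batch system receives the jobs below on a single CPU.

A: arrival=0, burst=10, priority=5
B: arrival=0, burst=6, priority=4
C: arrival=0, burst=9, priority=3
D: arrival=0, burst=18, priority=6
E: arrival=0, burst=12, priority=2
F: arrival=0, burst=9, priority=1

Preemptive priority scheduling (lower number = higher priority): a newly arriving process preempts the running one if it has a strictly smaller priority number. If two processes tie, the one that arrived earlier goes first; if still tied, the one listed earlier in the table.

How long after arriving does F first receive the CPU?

0

Timeline: | F 0-9 | E 9-21 | C 21-30 | B 30-36 | A 36-46 | D 46-64 |
Completion: A=46  B=36  C=30  D=64  E=21  F=9
Turnaround (C−A): A=46  B=36  C=30  D=64  E=21  F=9
Response(F) = first start − arrival = 0 − 0 = 0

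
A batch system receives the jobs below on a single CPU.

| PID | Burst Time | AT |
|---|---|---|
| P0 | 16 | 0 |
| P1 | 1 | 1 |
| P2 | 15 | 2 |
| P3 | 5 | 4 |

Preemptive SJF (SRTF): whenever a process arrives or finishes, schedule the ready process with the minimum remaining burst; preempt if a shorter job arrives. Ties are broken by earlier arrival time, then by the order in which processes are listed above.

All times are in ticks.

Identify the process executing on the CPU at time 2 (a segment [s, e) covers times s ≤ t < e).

P0

Schedule: | P0 0-1 | P1 1-2 | P0 2-4 | P3 4-9 | P0 9-22 | P2 22-37 |
Completion: P0=22  P1=2  P2=37  P3=9
Turnaround (C−A): P0=22  P1=1  P2=35  P3=5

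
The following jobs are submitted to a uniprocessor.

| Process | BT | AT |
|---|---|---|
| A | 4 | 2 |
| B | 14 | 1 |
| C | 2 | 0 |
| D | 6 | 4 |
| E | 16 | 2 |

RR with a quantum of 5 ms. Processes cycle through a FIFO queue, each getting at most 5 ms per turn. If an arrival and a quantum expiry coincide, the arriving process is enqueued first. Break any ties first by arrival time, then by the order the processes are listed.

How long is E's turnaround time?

40

Schedule: | C 0-2 | B 2-7 | A 7-11 | E 11-16 | D 16-21 | B 21-26 | E 26-31 | D 31-32 | B 32-36 | E 36-42 |
Completion: A=11  B=36  C=2  D=32  E=42
Turnaround(E) = completion − arrival = 42 − 2 = 40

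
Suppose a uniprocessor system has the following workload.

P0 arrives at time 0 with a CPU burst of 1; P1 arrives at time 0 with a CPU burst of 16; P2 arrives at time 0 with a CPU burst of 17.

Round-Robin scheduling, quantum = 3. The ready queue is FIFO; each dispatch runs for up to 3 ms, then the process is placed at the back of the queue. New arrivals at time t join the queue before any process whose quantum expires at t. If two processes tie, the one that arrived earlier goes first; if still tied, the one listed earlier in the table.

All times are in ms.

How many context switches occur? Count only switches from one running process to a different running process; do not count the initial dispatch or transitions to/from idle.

12

Schedule: | P0 0-1 | P1 1-4 | P2 4-7 | P1 7-10 | P2 10-13 | P1 13-16 | P2 16-19 | P1 19-22 | P2 22-25 | P1 25-28 | P2 28-31 | P1 31-32 | P2 32-34 |
Completion: P0=1  P1=32  P2=34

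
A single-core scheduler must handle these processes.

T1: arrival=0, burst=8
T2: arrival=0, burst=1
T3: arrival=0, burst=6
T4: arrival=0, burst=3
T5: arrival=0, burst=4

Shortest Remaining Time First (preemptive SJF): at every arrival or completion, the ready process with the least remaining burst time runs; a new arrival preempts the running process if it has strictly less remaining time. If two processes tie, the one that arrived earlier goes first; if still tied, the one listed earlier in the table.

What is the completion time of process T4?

Timeline: | T2 0-1 | T4 1-4 | T5 4-8 | T3 8-14 | T1 14-22 |
Completion: T1=22  T2=1  T3=14  T4=4  T5=8
Turnaround (C−A): T1=22  T2=1  T3=14  T4=4  T5=8

4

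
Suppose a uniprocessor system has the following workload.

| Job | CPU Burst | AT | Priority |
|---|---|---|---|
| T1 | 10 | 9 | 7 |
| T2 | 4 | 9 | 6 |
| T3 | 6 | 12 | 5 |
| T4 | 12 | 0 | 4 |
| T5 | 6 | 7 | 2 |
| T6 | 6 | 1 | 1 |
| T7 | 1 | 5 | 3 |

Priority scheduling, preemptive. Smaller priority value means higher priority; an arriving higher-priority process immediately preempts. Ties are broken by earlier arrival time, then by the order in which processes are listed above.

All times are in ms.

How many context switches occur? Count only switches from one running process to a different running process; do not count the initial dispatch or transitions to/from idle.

Schedule: | T4 0-1 | T6 1-7 | T5 7-13 | T7 13-14 | T4 14-25 | T3 25-31 | T2 31-35 | T1 35-45 |
Completion: T1=45  T2=35  T3=31  T4=25  T5=13  T6=7  T7=14

7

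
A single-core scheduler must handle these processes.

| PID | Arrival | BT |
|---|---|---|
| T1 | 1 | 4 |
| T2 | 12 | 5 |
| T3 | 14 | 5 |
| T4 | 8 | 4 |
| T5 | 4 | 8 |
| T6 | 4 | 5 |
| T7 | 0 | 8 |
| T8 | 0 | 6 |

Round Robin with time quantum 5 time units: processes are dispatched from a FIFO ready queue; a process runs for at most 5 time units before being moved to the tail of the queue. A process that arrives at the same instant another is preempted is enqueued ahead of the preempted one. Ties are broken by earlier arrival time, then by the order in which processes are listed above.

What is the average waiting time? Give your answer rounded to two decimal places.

20.50

Timeline: | T7 0-5 | T8 5-10 | T1 10-14 | T5 14-19 | T6 19-24 | T7 24-27 | T4 27-31 | T8 31-32 | T2 32-37 | T3 37-42 | T5 42-45 |
Completion: T1=14  T2=37  T3=42  T4=31  T5=45  T6=24  T7=27  T8=32
Turnaround (C−A): T1=13  T2=25  T3=28  T4=23  T5=41  T6=20  T7=27  T8=32
Waiting times: T1=9, T2=20, T3=23, T4=19, T5=33, T6=15, T7=19, T8=26
Average waiting = (9+20+23+19+33+15+19+26) / 8 = 164/8 = 20.50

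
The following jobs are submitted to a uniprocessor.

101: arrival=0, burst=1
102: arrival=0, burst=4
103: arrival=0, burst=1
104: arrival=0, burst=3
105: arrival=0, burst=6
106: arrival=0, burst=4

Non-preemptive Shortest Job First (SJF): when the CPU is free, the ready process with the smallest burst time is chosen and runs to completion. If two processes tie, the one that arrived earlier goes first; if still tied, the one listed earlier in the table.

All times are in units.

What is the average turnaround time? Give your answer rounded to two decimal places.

Schedule: | 101 0-1 | 103 1-2 | 104 2-5 | 102 5-9 | 106 9-13 | 105 13-19 |
Completion: 101=1  102=9  103=2  104=5  105=19  106=13
Turnaround times: 101=1, 102=9, 103=2, 104=5, 105=19, 106=13
Average turnaround = (1+9+2+5+19+13) / 6 = 49/6 = 8.17

8.17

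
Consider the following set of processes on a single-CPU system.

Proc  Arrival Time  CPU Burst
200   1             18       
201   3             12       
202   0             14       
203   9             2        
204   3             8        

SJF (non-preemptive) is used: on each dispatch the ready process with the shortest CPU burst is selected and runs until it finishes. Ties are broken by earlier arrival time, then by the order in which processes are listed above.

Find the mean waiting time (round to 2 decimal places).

14.80

Schedule: | 202 0-14 | 203 14-16 | 204 16-24 | 201 24-36 | 200 36-54 |
Completion: 200=54  201=36  202=14  203=16  204=24
Turnaround (C−A): 200=53  201=33  202=14  203=7  204=21
Waiting times: 200=35, 201=21, 202=0, 203=5, 204=13
Average waiting = (35+21+0+5+13) / 5 = 74/5 = 14.80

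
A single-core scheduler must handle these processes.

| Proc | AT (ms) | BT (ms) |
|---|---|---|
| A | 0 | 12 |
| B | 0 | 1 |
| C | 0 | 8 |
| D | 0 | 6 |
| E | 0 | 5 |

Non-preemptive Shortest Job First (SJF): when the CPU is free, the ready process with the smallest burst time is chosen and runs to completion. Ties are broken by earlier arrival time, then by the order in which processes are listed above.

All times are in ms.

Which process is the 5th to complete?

A

Timeline: | B 0-1 | E 1-6 | D 6-12 | C 12-20 | A 20-32 |
Completion: A=32  B=1  C=20  D=12  E=6
Turnaround (C−A): A=32  B=1  C=20  D=12  E=6
Finish order: B → E → D → C → A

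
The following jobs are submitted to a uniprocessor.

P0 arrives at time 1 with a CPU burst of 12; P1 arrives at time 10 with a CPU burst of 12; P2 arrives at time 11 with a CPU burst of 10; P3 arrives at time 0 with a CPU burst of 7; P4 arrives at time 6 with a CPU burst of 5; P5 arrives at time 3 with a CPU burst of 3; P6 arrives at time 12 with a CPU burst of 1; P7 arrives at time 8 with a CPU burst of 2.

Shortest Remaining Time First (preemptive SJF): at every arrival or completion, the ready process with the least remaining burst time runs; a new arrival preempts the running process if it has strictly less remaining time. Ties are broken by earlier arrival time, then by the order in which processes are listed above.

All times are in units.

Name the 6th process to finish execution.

P2

Schedule: | P3 0-3 | P5 3-6 | P3 6-10 | P7 10-12 | P6 12-13 | P4 13-18 | P2 18-28 | P0 28-40 | P1 40-52 |
Completion: P0=40  P1=52  P2=28  P3=10  P4=18  P5=6  P6=13  P7=12
Turnaround (C−A): P0=39  P1=42  P2=17  P3=10  P4=12  P5=3  P6=1  P7=4
Finish order: P5 → P3 → P7 → P6 → P4 → P2 → P0 → P1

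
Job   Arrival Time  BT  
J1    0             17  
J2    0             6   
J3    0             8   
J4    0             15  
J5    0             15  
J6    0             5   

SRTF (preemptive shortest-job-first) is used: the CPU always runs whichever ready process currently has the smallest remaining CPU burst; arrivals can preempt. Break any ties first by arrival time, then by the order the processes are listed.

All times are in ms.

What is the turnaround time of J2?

11

Schedule: | J6 0-5 | J2 5-11 | J3 11-19 | J4 19-34 | J5 34-49 | J1 49-66 |
Completion: J1=66  J2=11  J3=19  J4=34  J5=49  J6=5
Turnaround (C−A): J1=66  J2=11  J3=19  J4=34  J5=49  J6=5
Turnaround(J2) = completion − arrival = 11 − 0 = 11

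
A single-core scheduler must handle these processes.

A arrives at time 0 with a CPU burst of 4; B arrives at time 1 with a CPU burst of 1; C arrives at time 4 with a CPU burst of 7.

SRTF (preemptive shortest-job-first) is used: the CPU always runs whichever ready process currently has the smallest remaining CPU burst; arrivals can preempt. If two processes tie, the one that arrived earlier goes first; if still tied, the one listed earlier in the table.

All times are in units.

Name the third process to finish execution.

C

Timeline: | A 0-1 | B 1-2 | A 2-5 | C 5-12 |
Completion: A=5  B=2  C=12
Finish order: B → A → C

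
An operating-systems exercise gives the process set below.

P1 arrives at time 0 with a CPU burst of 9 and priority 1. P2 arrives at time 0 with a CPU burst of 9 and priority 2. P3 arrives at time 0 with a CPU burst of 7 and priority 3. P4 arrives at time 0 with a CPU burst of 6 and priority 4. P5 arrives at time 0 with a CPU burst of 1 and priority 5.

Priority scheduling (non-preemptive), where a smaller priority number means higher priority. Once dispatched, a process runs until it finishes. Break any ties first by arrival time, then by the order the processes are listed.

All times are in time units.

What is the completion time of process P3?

25

Schedule: | P1 0-9 | P2 9-18 | P3 18-25 | P4 25-31 | P5 31-32 |
Completion: P1=9  P2=18  P3=25  P4=31  P5=32
Turnaround (C−A): P1=9  P2=18  P3=25  P4=31  P5=32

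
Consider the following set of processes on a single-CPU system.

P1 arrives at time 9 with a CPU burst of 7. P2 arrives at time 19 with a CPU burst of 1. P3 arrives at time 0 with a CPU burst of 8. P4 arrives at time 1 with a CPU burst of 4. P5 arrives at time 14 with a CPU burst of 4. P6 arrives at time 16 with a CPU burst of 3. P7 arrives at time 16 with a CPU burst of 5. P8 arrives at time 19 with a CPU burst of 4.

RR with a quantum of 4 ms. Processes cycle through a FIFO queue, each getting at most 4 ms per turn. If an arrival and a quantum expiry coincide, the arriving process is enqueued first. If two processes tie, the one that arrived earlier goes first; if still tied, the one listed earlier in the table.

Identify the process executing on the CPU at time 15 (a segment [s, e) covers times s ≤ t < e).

Schedule: | P3 0-4 | P4 4-8 | P3 8-12 | P1 12-16 | P5 16-20 | P6 20-23 | P7 23-27 | P1 27-30 | P2 30-31 | P8 31-35 | P7 35-36 |
Completion: P1=30  P2=31  P3=12  P4=8  P5=20  P6=23  P7=36  P8=35
Turnaround (C−A): P1=21  P2=12  P3=12  P4=7  P5=6  P6=7  P7=20  P8=16

P1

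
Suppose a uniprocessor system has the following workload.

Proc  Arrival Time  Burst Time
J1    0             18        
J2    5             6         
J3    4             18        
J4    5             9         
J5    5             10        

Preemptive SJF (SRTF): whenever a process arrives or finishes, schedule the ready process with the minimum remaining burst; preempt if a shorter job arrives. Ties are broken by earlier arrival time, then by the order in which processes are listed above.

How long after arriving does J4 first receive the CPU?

Schedule: | J1 0-5 | J2 5-11 | J4 11-20 | J5 20-30 | J1 30-43 | J3 43-61 |
Completion: J1=43  J2=11  J3=61  J4=20  J5=30
Response(J4) = first start − arrival = 11 − 5 = 6

6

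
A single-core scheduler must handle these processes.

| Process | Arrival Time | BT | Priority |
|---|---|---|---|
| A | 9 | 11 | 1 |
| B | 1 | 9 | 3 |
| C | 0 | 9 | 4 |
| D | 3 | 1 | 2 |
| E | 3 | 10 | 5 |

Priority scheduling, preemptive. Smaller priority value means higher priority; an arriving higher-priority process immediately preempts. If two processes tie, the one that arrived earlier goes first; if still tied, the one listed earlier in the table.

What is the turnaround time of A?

11

Timeline: | C 0-1 | B 1-3 | D 3-4 | B 4-9 | A 9-20 | B 20-22 | C 22-30 | E 30-40 |
Completion: A=20  B=22  C=30  D=4  E=40
Turnaround(A) = completion − arrival = 20 − 9 = 11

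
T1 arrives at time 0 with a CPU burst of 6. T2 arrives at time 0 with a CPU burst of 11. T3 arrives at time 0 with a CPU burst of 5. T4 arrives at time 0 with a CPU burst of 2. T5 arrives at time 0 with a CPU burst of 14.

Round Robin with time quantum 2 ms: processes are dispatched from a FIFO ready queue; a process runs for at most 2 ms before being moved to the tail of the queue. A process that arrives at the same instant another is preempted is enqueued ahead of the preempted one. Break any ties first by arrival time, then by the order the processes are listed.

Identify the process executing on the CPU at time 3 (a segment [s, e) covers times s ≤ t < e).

T2

Gantt: | T1 0-2 | T2 2-4 | T3 4-6 | T4 6-8 | T5 8-10 | T1 10-12 | T2 12-14 | T3 14-16 | T5 16-18 | T1 18-20 | T2 20-22 | T3 22-23 | T5 23-25 | T2 25-27 | T5 27-29 | T2 29-31 | T5 31-33 | T2 33-34 | T5 34-38 |
Completion: T1=20  T2=34  T3=23  T4=8  T5=38
Turnaround (C−A): T1=20  T2=34  T3=23  T4=8  T5=38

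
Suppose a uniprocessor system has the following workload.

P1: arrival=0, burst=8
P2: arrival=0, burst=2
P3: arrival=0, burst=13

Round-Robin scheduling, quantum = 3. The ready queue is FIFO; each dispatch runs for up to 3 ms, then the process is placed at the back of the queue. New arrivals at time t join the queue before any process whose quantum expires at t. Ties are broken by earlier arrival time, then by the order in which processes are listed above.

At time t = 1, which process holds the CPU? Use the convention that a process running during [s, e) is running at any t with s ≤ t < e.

Schedule: | P1 0-3 | P2 3-5 | P3 5-8 | P1 8-11 | P3 11-14 | P1 14-16 | P3 16-23 |
Completion: P1=16  P2=5  P3=23
Turnaround (C−A): P1=16  P2=5  P3=23

P1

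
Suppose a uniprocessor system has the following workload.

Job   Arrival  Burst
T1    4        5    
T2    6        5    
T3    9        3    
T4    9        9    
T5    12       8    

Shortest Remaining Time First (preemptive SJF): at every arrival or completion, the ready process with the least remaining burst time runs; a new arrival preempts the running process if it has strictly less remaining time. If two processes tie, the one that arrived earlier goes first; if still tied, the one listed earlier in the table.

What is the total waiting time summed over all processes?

Schedule: | idle 0-4 | T1 4-9 | T3 9-12 | T2 12-17 | T5 17-25 | T4 25-34 |
Completion: T1=9  T2=17  T3=12  T4=34  T5=25
Turnaround (C−A): T1=5  T2=11  T3=3  T4=25  T5=13
Waiting = turnaround − burst: T1=0, T2=6, T3=0, T4=16, T5=5
Total waiting = 0 + 6 + 0 + 16 + 5 = 27

27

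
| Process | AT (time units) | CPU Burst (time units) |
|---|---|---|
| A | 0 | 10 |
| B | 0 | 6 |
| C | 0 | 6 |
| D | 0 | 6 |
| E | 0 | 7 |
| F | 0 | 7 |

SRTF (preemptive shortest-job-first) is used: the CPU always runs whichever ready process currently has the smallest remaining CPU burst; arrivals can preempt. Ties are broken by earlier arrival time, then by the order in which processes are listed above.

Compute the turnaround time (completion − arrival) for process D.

18

Gantt: | B 0-6 | C 6-12 | D 12-18 | E 18-25 | F 25-32 | A 32-42 |
Completion: A=42  B=6  C=12  D=18  E=25  F=32
Turnaround(D) = completion − arrival = 18 − 0 = 18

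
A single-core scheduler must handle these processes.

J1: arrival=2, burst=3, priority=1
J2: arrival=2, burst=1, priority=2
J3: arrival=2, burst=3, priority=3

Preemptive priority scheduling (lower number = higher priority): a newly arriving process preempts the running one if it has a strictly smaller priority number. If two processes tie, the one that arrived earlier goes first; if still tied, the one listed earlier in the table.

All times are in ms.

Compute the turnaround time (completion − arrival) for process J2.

4

Schedule: | idle 0-2 | J1 2-5 | J2 5-6 | J3 6-9 |
Completion: J1=5  J2=6  J3=9
Turnaround(J2) = completion − arrival = 6 − 2 = 4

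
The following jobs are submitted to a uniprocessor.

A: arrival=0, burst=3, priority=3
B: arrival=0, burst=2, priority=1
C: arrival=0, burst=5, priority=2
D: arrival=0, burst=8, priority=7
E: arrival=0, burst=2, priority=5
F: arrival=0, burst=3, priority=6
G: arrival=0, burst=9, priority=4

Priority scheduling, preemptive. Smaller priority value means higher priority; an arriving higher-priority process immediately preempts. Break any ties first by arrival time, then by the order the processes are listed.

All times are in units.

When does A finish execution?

Gantt: | B 0-2 | C 2-7 | A 7-10 | G 10-19 | E 19-21 | F 21-24 | D 24-32 |
Completion: A=10  B=2  C=7  D=32  E=21  F=24  G=19
Turnaround (C−A): A=10  B=2  C=7  D=32  E=21  F=24  G=19

10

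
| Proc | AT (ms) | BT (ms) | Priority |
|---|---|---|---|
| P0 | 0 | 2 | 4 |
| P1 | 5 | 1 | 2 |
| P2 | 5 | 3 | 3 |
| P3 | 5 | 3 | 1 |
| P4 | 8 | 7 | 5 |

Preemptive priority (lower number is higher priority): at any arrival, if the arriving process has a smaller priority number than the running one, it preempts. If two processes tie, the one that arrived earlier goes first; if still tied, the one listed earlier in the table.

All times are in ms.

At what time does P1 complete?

9

Timeline: | P0 0-2 | idle 2-5 | P3 5-8 | P1 8-9 | P2 9-12 | P4 12-19 |
Completion: P0=2  P1=9  P2=12  P3=8  P4=19
Turnaround (C−A): P0=2  P1=4  P2=7  P3=3  P4=11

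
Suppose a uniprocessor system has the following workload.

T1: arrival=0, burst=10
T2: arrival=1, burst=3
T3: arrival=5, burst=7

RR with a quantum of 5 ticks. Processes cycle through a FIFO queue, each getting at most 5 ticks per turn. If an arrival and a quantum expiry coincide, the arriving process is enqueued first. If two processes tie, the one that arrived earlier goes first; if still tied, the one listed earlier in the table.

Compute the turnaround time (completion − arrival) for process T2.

7

Gantt: | T1 0-5 | T2 5-8 | T3 8-13 | T1 13-18 | T3 18-20 |
Completion: T1=18  T2=8  T3=20
Turnaround (C−A): T1=18  T2=7  T3=15
Turnaround(T2) = completion − arrival = 8 − 1 = 7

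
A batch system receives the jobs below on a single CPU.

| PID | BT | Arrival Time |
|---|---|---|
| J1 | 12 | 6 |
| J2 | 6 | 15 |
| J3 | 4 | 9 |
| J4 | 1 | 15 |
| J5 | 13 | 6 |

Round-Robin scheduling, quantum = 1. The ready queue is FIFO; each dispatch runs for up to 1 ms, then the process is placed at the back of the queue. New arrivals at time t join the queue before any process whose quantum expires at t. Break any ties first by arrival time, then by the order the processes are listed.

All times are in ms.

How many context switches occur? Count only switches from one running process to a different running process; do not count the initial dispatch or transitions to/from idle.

34

Timeline: | idle 0-6 | J1 6-7 | J5 7-8 | J1 8-9 | J5 9-10 | J3 10-11 | J1 11-12 | J5 12-13 | J3 13-14 | J1 14-15 | J5 15-16 | J3 16-17 | J2 17-18 | J4 18-19 | J1 19-20 | J5 20-21 | J3 21-22 | J2 22-23 | J1 23-24 | J5 24-25 | J2 25-26 | J1 26-27 | J5 27-28 | J2 28-29 | J1 29-30 | J5 30-31 | J2 31-32 | J1 32-33 | J5 33-34 | J2 34-35 | J1 35-36 | J5 36-37 | J1 37-38 | J5 38-39 | J1 39-40 | J5 40-42 |
Completion: J1=40  J2=35  J3=22  J4=19  J5=42
Turnaround (C−A): J1=34  J2=20  J3=13  J4=4  J5=36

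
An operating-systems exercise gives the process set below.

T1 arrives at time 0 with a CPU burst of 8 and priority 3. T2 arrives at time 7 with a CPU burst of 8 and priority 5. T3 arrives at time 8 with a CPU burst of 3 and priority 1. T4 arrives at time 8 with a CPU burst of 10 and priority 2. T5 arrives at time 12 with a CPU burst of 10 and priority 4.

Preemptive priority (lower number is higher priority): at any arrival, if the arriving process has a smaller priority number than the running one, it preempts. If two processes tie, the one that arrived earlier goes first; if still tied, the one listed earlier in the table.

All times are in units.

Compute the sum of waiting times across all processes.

36

Schedule: | T1 0-8 | T3 8-11 | T4 11-21 | T5 21-31 | T2 31-39 |
Completion: T1=8  T2=39  T3=11  T4=21  T5=31
Waiting = turnaround − burst: T1=0, T2=24, T3=0, T4=3, T5=9
Total waiting = 0 + 24 + 0 + 3 + 9 = 36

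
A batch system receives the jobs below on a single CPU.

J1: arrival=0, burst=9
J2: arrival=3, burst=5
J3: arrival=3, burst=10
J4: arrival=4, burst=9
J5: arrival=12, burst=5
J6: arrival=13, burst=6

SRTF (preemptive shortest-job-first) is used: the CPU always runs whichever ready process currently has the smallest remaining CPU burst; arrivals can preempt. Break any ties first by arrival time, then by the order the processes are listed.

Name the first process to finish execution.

Timeline: | J1 0-3 | J2 3-8 | J1 8-14 | J5 14-19 | J6 19-25 | J4 25-34 | J3 34-44 |
Completion: J1=14  J2=8  J3=44  J4=34  J5=19  J6=25
Turnaround (C−A): J1=14  J2=5  J3=41  J4=30  J5=7  J6=12
Finish order: J2 → J1 → J5 → J6 → J4 → J3

J2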